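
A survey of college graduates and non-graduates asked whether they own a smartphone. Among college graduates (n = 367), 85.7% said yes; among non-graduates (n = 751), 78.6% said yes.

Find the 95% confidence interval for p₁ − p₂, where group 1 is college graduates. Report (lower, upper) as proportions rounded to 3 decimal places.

(0.025, 0.117)

Each SE is √(p̂(1−p̂)/n): √(0.8570·0.1430/367) = 0.01827 and √(0.7860·0.2140/751) = 0.01497.
SE(p̂₁ − p̂₂) = √(SE₁² + SE₂²) = √(0.0003337929 + 0.0002241009) = 0.02362, since the two samples are independent.
At 95% confidence z* = 1.960; margin = 1.960 × 0.02362 = 0.04630.
The difference is 0.8570 − 0.7860 = 0.0710, so the interval is 0.0710 ± 0.04630 = (0.025, 0.117).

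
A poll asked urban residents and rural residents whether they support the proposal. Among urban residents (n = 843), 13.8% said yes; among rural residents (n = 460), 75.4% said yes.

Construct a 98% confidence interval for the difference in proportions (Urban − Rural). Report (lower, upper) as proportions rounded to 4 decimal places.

(-0.6703, -0.5617)

The two standard errors are √(0.1380×0.8620/843) = 0.01188 and √(0.7540×0.2460/460) = 0.02008.
Because the samples are independent, SE_diff = √(0.01188² + 0.02008²) = 0.02333.
Using z* = 2.326 for 98%, ME = 2.326 × 0.02333 = 0.05427.
p̂₁ − p̂₂ = -0.6160; interval -0.6160 ± 0.05427 gives (-0.6703, -0.5617).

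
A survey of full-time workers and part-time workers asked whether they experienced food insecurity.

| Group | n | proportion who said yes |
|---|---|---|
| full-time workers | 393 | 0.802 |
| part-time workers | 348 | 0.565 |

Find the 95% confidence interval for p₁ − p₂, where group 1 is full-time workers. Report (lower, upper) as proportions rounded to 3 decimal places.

(0.172, 0.302)

SE₁ = √(p̂₁(1−p̂₁)/n₁) = √(0.8020·0.1980/393) = 0.02010; SE₂ = √(0.5650·0.4350/348) = 0.02658.
Independent samples: SE of the difference = √(SE₁² + SE₂²) = √(0.00040401 + 0.0007064964) = 0.03332.
z* for 95% confidence is 1.960, so the margin of error is 1.960 × 0.03332 = 0.06531.
Point estimate p̂₁ − p̂₂ = 0.8020 − 0.5650 = 0.2370.
0.2370 ± 0.06531 → (0.172, 0.302).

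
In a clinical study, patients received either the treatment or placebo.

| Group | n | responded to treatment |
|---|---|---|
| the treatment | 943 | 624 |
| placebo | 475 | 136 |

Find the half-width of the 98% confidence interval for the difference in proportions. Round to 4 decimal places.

0.0601

First, p̂₁ = 624/943 = 0.6617; p̂₂ = 136/475 = 0.2863.
The two standard errors are √(0.6617×0.3383/943) = 0.01541 and √(0.2863×0.7137/475) = 0.02074.
Because the samples are independent, SE_diff = √(0.01541² + 0.02074²) = 0.02584.
Using z* = 2.326 for 98%, ME = 2.326 × 0.02584 = 0.06010.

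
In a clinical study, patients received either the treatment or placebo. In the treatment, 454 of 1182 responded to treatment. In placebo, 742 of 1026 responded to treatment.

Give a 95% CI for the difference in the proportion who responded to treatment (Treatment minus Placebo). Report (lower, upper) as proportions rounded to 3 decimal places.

First, p̂₁ = 454/1182 = 0.3841; p̂₂ = 742/1026 = 0.7232.
The two standard errors are √(0.3841×0.6159/1182) = 0.01415 and √(0.7232×0.2768/1026) = 0.01397.
Because the samples are independent, SE_diff = √(0.01415² + 0.01397²) = 0.01988.
Using z* = 1.960 for 95%, ME = 1.960 × 0.01988 = 0.03896.
p̂₁ − p̂₂ = -0.3391; interval -0.3391 ± 0.03896 gives (-0.378, -0.300).

(-0.378, -0.300)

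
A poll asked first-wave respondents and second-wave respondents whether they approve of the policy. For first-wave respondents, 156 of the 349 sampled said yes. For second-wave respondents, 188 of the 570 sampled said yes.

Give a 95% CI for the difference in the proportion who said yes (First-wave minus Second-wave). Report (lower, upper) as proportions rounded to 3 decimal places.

p̂₁ = 156/349 = 0.4470 and p̂₂ = 188/570 = 0.3298.
SE₁ = √(p̂₁(1−p̂₁)/n₁) = √(0.4470·0.5530/349) = 0.02661; SE₂ = √(0.3298·0.6702/570) = 0.01969.
Independent samples: SE of the difference = √(SE₁² + SE₂²) = √(0.0007080921 + 0.0003876961) = 0.03310.
z* for 95% confidence is 1.960, so the margin of error is 1.960 × 0.03310 = 0.06488.
Point estimate p̂₁ − p̂₂ = 0.4470 − 0.3298 = 0.1172.
0.1172 ± 0.06488 → (0.052, 0.182).

(0.052, 0.182)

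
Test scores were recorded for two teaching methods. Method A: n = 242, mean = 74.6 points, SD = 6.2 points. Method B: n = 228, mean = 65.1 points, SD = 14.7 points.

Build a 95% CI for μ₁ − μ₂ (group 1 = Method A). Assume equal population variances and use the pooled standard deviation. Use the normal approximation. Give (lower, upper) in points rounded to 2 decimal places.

Pooled variance s_p² = [241·6.2² + 227·14.7²] / (242+228−2) = 124.6078, so s_p = 11.1628.
SE_diff = s_p·√(1/n₁ + 1/n₂) = 11.1628·√(1/242 + 1/228) = 1.0303.
z* = 1.960; margin = 1.960 × 1.0303 = 2.0194.
Difference = 74.6 − 65.1 = 9.5000.
9.5000 ± 2.0194 → (7.48, 11.52).

(7.48, 11.52)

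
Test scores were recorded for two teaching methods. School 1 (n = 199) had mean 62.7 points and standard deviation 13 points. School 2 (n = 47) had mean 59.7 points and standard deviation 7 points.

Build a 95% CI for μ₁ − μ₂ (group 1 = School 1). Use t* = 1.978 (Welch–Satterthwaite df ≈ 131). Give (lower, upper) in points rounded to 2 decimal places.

(0.28, 5.72)

Standard errors of each mean: 13/√199 = 0.9215 and 7/√47 = 1.0211.
SE(x̄₁ − x̄₂) = √(0.9215² + 1.0211²) = 1.3754 for independent samples with unequal variances.
With t* = 1.978, the margin is 1.978 × 1.3754 = 2.7205.
x̄₁ − x̄₂ = 62.7 − 59.7 = 3.0000; the interval is 3.0000 ± 2.7205 = (0.28, 5.72).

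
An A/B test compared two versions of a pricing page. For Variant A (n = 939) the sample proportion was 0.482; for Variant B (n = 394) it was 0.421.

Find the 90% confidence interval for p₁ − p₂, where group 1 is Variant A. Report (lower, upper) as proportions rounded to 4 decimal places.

(0.0121, 0.1099)

SE₁ = √(p̂₁(1−p̂₁)/n₁) = √(0.4820·0.5180/939) = 0.01631; SE₂ = √(0.4210·0.5790/394) = 0.02487.
Independent samples: SE of the difference = √(SE₁² + SE₂²) = √(0.0002660161 + 0.0006185169) = 0.02974.
z* for 90% confidence is 1.645, so the margin of error is 1.645 × 0.02974 = 0.04892.
Point estimate p̂₁ − p̂₂ = 0.4820 − 0.4210 = 0.0610.
0.0610 ± 0.04892 → (0.0121, 0.1099).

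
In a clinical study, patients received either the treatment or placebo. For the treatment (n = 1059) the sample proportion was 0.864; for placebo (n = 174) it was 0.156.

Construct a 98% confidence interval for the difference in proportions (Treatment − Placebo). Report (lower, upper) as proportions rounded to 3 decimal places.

(0.639, 0.777)

SE₁ = √(p̂₁(1−p̂₁)/n₁) = √(0.8640·0.1360/1059) = 0.01053; SE₂ = √(0.1560·0.8440/174) = 0.02751.
Independent samples: SE of the difference = √(SE₁² + SE₂²) = √(0.0001108809 + 0.0007568001) = 0.02946.
z* for 98% confidence is 2.326, so the margin of error is 2.326 × 0.02946 = 0.06852.
Point estimate p̂₁ − p̂₂ = 0.8640 − 0.1560 = 0.7080.
0.7080 ± 0.06852 → (0.639, 0.777).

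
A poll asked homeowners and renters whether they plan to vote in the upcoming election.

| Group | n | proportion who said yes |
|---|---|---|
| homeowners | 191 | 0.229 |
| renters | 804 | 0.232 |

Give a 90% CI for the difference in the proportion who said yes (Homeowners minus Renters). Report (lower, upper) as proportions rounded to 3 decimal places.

(-0.059, 0.053)

The two standard errors are √(0.2290×0.7710/191) = 0.03040 and √(0.2320×0.7680/804) = 0.01489.
Because the samples are independent, SE_diff = √(0.03040² + 0.01489²) = 0.03385.
Using z* = 1.645 for 90%, ME = 1.645 × 0.03385 = 0.05568.
p̂₁ − p̂₂ = -0.0030; interval -0.0030 ± 0.05568 gives (-0.059, 0.053).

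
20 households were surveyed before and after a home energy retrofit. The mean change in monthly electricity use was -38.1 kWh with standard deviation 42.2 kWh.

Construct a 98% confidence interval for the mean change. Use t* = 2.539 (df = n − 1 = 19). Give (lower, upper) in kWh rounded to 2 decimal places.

This is a matched-pairs design, so SE = s_d/√n = 42.2/√20 = 9.4362.
Margin = 2.539 × 9.4362 = 23.9585; the interval is -38.1 ± 23.9585 = (-62.06, -14.14).

(-62.06, -14.14)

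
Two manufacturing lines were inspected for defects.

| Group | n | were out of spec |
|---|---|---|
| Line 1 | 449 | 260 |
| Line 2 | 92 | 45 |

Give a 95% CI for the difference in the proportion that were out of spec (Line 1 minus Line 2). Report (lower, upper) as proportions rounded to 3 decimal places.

(-0.022, 0.202)

p̂₁ = 260/449 = 0.5791 and p̂₂ = 45/92 = 0.4891.
SE₁ = √(p̂₁(1−p̂₁)/n₁) = √(0.5791·0.4209/449) = 0.02330; SE₂ = √(0.4891·0.5109/92) = 0.05212.
Independent samples: SE of the difference = √(SE₁² + SE₂²) = √(0.00054289 + 0.0027164944) = 0.05709.
z* for 95% confidence is 1.960, so the margin of error is 1.960 × 0.05709 = 0.11190.
Point estimate p̂₁ − p̂₂ = 0.5791 − 0.4891 = 0.0900.
0.0900 ± 0.11190 → (-0.022, 0.202).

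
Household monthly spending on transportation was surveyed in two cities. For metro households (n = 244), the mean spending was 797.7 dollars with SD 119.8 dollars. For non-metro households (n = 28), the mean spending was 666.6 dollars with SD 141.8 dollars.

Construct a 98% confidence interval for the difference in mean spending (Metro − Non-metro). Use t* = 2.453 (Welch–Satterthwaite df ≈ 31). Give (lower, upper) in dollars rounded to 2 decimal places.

Standard errors of each mean: 119.8/√244 = 7.6694 and 141.8/√28 = 26.7977.
SE(x̄₁ − x̄₂) = √(7.6694² + 26.7977²) = 27.8736 for independent samples with unequal variances.
With t* = 2.453, the margin is 2.453 × 27.8736 = 68.3739.
x̄₁ − x̄₂ = 797.7 − 666.6 = 131.1000; the interval is 131.1000 ± 68.3739 = (62.73, 199.47).

(62.73, 199.47)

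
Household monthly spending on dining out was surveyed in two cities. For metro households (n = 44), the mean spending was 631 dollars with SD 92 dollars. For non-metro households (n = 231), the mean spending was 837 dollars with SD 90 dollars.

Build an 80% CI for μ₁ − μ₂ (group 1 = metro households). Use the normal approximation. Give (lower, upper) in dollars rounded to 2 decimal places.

(-225.33, -186.67)

Per-group SEs: s₁/√n₁ = 92/√44 = 13.8695, s₂/√n₂ = 90/√231 = 5.9216.
Unpooled SE of the difference: √(192.36303025 + 35.06534656) = 15.0807.
Margin of error = z* · SE = 1.282 × 15.0807 = 19.3335.
x̄₁ − x̄₂ = 631 − 837 = -206.0000.
CI: -206.0000 ± 19.3335 = (-225.33, -186.67).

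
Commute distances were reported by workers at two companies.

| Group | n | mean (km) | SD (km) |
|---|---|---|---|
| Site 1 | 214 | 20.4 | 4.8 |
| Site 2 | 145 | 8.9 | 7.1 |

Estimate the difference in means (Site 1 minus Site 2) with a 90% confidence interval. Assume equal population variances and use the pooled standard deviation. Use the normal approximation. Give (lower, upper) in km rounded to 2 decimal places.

s_p = √[((n₁−1)s₁² + (n₂−1)s₂²)/(n₁+n₂−2)] = √[(213·4.8² + 144·7.1²)/357] = 5.8378.
SE = 5.8378·√(1/214 + 1/145) = 0.6279.
With z* = 1.645, margin = 1.645 × 0.6279 = 1.0329.
x̄₁ − x̄₂ = 20.4 − 8.9 = 11.5000; interval 11.5000 ± 1.0329 = (10.47, 12.53).

(10.47, 12.53)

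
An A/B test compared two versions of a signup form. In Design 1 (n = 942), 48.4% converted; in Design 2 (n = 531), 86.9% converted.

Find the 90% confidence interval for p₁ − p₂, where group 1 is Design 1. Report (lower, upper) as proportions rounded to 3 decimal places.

(-0.421, -0.349)

SE₁ = √(p̂₁(1−p̂₁)/n₁) = √(0.4840·0.5160/942) = 0.01628; SE₂ = √(0.8690·0.1310/531) = 0.01464.
Independent samples: SE of the difference = √(SE₁² + SE₂²) = √(0.0002650384 + 0.0002143296) = 0.02189.
z* for 90% confidence is 1.645, so the margin of error is 1.645 × 0.02189 = 0.03601.
Point estimate p̂₁ − p̂₂ = 0.4840 − 0.8690 = -0.3850.
-0.3850 ± 0.03601 → (-0.421, -0.349).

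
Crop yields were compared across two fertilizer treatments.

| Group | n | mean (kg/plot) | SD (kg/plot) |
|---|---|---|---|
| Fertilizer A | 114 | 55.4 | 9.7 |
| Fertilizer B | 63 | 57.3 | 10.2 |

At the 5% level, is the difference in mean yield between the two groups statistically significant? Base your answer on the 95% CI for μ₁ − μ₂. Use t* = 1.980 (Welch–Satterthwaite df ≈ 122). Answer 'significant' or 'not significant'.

not significant

SE₁ = s₁/√n₁ = 9.7/√114 = 0.9085; SE₂ = 10.2/√63 = 1.2851.
Independent samples, unequal variances: SE_diff = √(SE₁² + SE₂²) = √(0.82537225 + 1.65148201) = 1.5738.
t* = 1.980, so margin of error = 1.980 × 1.5738 = 3.1161.
Difference in means = 55.4 − 57.3 = -1.9000.
-1.9000 ± 3.1161 → (-5.0161, 1.2161).
The interval (-5.0161, 1.2161) contains 0, so the difference is not significant.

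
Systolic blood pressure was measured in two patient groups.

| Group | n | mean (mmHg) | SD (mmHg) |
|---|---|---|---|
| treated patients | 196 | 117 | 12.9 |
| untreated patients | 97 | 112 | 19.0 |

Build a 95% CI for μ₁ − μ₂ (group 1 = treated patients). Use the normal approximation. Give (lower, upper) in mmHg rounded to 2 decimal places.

Standard errors of each mean: 12.9/√196 = 0.9214 and 19.0/√97 = 1.9292.
SE(x̄₁ − x̄₂) = √(0.9214² + 1.9292²) = 2.1379 for independent samples with unequal variances.
With z* = 1.960, the margin is 1.960 × 2.1379 = 4.1903.
x̄₁ − x̄₂ = 117 − 112 = 5.0000; the interval is 5.0000 ± 4.1903 = (0.81, 9.19).

(0.81, 9.19)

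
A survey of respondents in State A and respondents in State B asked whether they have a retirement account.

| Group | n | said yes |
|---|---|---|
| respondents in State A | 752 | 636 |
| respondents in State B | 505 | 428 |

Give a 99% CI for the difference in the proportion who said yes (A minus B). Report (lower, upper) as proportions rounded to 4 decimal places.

First, p̂₁ = 636/752 = 0.8457; p̂₂ = 428/505 = 0.8475.
The two standard errors are √(0.8457×0.1543/752) = 0.01317 and √(0.8475×0.1525/505) = 0.01600.
Because the samples are independent, SE_diff = √(0.01317² + 0.01600²) = 0.02072.
Using z* = 2.576 for 99%, ME = 2.576 × 0.02072 = 0.05337.
p̂₁ − p̂₂ = -0.0018; interval -0.0018 ± 0.05337 gives (-0.0552, 0.0516).

(-0.0552, 0.0516)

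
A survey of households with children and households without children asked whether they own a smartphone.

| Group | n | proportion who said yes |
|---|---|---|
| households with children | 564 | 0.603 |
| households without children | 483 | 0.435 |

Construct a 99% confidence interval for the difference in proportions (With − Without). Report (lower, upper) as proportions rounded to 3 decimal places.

Each SE is √(p̂(1−p̂)/n): √(0.6030·0.3970/564) = 0.02060 and √(0.4350·0.5650/483) = 0.02256.
SE(p̂₁ − p̂₂) = √(SE₁² + SE₂²) = √(0.00042436 + 0.0005089536) = 0.03055, since the two samples are independent.
At 99% confidence z* = 2.576; margin = 2.576 × 0.03055 = 0.07870.
The difference is 0.6030 − 0.4350 = 0.1680, so the interval is 0.1680 ± 0.07870 = (0.089, 0.247).

(0.089, 0.247)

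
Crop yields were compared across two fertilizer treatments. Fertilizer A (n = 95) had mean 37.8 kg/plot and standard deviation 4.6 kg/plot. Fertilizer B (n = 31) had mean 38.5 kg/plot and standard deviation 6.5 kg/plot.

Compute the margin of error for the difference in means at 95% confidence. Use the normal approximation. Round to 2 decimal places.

Per-group SEs: s₁/√n₁ = 4.6/√95 = 0.4720, s₂/√n₂ = 6.5/√31 = 1.1674.
Unpooled SE of the difference: √(0.222784 + 1.36282276) = 1.2592.
Margin of error = z* · SE = 1.960 × 1.2592 = 2.4680.

2.47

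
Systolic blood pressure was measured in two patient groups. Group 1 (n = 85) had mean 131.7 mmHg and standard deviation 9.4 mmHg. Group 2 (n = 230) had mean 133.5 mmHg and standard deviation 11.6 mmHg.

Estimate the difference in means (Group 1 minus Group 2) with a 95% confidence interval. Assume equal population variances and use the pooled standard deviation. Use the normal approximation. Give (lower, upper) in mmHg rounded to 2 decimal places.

s_p = √[((n₁−1)s₁² + (n₂−1)s₂²)/(n₁+n₂−2)] = √[(84·9.4² + 229·11.6²)/313] = 11.0527.
SE = 11.0527·√(1/85 + 1/230) = 1.4030.
With z* = 1.960, margin = 1.960 × 1.4030 = 2.7499.
x̄₁ − x̄₂ = 131.7 − 133.5 = -1.8000; interval -1.8000 ± 2.7499 = (-4.55, 0.95).

(-4.55, 0.95)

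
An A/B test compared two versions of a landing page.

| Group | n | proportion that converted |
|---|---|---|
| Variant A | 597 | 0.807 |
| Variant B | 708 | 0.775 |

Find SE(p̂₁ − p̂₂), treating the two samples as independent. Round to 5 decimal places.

The two standard errors are √(0.8070×0.1930/597) = 0.01615 and √(0.7750×0.2250/708) = 0.01569.
Because the samples are independent, SE_diff = √(0.01615² + 0.01569²) = 0.02252.

0.02252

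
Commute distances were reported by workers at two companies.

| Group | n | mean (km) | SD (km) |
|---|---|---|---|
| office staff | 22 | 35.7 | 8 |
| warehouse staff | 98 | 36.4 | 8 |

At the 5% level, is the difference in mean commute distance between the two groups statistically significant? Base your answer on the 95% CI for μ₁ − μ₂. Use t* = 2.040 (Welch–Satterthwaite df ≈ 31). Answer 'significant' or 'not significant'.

not significant

Standard errors of each mean: 8/√22 = 1.7056 and 8/√98 = 0.8081.
SE(x̄₁ − x̄₂) = √(1.7056² + 0.8081²) = 1.8874 for independent samples with unequal variances.
With t* = 2.040, the margin is 2.040 × 1.8874 = 3.8503.
x̄₁ − x̄₂ = 35.7 − 36.4 = -0.7000; the interval is -0.7000 ± 3.8503 = (-4.5503, 3.1503).
The interval (-4.5503, 3.1503) contains 0, so the difference is not significant.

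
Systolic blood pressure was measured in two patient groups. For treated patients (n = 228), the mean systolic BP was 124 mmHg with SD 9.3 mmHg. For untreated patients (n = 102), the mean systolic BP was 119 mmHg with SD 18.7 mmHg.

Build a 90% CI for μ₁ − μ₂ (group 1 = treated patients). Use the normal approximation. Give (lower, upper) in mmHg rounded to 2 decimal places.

(1.79, 8.21)

SE₁ = s₁/√n₁ = 9.3/√228 = 0.6159; SE₂ = 18.7/√102 = 1.8516.
Independent samples, unequal variances: SE_diff = √(SE₁² + SE₂²) = √(0.37933281 + 3.42842256) = 1.9513.
z* = 1.645, so margin of error = 1.645 × 1.9513 = 3.2099.
Difference in means = 124 − 119 = 5.0000.
5.0000 ± 3.2099 → (1.79, 8.21).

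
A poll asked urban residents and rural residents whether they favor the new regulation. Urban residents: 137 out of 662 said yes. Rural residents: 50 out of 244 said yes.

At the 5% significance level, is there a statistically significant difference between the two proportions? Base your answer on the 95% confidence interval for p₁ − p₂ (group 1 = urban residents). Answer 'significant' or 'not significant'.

p̂₁ = 137/662 = 0.2069 and p̂₂ = 50/244 = 0.2049.
SE₁ = √(p̂₁(1−p̂₁)/n₁) = √(0.2069·0.7931/662) = 0.01574; SE₂ = √(0.2049·0.7951/244) = 0.02584.
Independent samples: SE of the difference = √(SE₁² + SE₂²) = √(0.0002477476 + 0.0006677056) = 0.03026.
z* for 95% confidence is 1.960, so the margin of error is 1.960 × 0.03026 = 0.05931.
Point estimate p̂₁ − p̂₂ = 0.2069 − 0.2049 = 0.0020.
0.0020 ± 0.05931 → (-0.05731, 0.06131).
The interval (-0.05731, 0.06131) contains 0, so the difference is not significant.

not significant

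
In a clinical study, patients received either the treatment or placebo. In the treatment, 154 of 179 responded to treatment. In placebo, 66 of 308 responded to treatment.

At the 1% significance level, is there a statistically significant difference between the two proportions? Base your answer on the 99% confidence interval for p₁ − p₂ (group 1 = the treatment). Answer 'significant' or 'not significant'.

significant

Sample proportions: 154/179 = 0.8603, 66/308 = 0.2143.
Each SE is √(p̂(1−p̂)/n): √(0.8603·0.1397/179) = 0.02591 and √(0.2143·0.7857/308) = 0.02338.
SE(p̂₁ − p̂₂) = √(SE₁² + SE₂²) = √(0.0006713281 + 0.0005466244) = 0.03490, since the two samples are independent.
At 99% confidence z* = 2.576; margin = 2.576 × 0.03490 = 0.08990.
The difference is 0.8603 − 0.2143 = 0.6460, so the interval is 0.6460 ± 0.08990 = (0.55610, 0.73590).
The interval (0.55610, 0.73590) does not contain 0, so the difference is significant.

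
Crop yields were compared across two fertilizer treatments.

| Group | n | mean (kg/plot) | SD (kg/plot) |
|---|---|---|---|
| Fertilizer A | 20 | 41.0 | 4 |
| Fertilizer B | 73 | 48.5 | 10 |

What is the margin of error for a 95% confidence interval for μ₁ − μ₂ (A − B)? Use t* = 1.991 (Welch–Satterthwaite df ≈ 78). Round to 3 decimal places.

Standard errors of each mean: 4/√20 = 0.8944 and 10/√73 = 1.1704.
SE(x̄₁ − x̄₂) = √(0.8944² + 1.1704²) = 1.4730 for independent samples with unequal variances.
With t* = 1.991, the margin is 1.991 × 1.4730 = 2.9327.

2.933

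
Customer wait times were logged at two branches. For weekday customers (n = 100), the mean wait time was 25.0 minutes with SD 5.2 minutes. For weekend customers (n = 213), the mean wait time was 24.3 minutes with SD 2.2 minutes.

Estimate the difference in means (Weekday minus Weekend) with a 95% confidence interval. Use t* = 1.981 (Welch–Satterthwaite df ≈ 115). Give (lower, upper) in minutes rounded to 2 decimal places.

(-0.37, 1.77)

Per-group SEs: s₁/√n₁ = 5.2/√100 = 0.5200, s₂/√n₂ = 2.2/√213 = 0.1507.
Unpooled SE of the difference: √(0.2704 + 0.02271049) = 0.5414.
Margin of error = t* · SE = 1.981 × 0.5414 = 1.0725.
x̄₁ − x̄₂ = 25.0 − 24.3 = 0.7000.
CI: 0.7000 ± 1.0725 = (-0.37, 1.77).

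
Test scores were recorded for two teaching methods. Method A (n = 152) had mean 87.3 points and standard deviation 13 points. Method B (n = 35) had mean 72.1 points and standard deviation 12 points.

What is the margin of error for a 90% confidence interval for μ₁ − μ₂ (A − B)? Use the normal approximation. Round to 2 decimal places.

Standard errors of each mean: 13/√152 = 1.0544 and 12/√35 = 2.0284.
SE(x̄₁ − x̄₂) = √(1.0544² + 2.0284²) = 2.2861 for independent samples with unequal variances.
With z* = 1.645, the margin is 1.645 × 2.2861 = 3.7606.

3.76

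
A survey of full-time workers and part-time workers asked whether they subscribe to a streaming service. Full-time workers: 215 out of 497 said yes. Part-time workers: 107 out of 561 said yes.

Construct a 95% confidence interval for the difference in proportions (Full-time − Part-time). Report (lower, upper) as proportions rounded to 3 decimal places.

(0.188, 0.296)

First, p̂₁ = 215/497 = 0.4326; p̂₂ = 107/561 = 0.1907.
The two standard errors are √(0.4326×0.5674/497) = 0.02222 and √(0.1907×0.8093/561) = 0.01659.
Because the samples are independent, SE_diff = √(0.02222² + 0.01659²) = 0.02773.
Using z* = 1.960 for 95%, ME = 1.960 × 0.02773 = 0.05435.
p̂₁ − p̂₂ = 0.2419; interval 0.2419 ± 0.05435 gives (0.188, 0.296).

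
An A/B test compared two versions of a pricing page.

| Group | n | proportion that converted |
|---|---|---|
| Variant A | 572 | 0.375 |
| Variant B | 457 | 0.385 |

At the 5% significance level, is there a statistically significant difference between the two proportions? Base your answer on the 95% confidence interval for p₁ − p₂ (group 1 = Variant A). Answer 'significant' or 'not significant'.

SE₁ = √(p̂₁(1−p̂₁)/n₁) = √(0.3750·0.6250/572) = 0.02024; SE₂ = √(0.3850·0.6150/457) = 0.02276.
Independent samples: SE of the difference = √(SE₁² + SE₂²) = √(0.0004096576 + 0.0005180176) = 0.03046.
z* for 95% confidence is 1.960, so the margin of error is 1.960 × 0.03046 = 0.05970.
Point estimate p̂₁ − p̂₂ = 0.3750 − 0.3850 = -0.0100.
-0.0100 ± 0.05970 → (-0.06970, 0.04970).
The interval (-0.06970, 0.04970) contains 0, so the difference is not significant.

not significant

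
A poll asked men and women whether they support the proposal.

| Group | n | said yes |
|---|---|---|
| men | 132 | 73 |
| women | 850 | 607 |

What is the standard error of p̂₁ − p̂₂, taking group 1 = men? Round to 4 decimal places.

0.0460

First, p̂₁ = 73/132 = 0.5530; p̂₂ = 607/850 = 0.7141.
The two standard errors are √(0.5530×0.4470/132) = 0.04327 and √(0.7141×0.2859/850) = 0.01550.
Because the samples are independent, SE_diff = √(0.04327² + 0.01550²) = 0.04596.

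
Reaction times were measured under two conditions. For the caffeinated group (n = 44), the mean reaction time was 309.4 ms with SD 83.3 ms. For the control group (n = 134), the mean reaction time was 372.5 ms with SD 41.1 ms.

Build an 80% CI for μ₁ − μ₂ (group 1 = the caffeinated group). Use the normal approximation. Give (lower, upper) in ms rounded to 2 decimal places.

Standard errors of each mean: 83.3/√44 = 12.5579 and 41.1/√134 = 3.5505.
SE(x̄₁ − x̄₂) = √(12.5579² + 3.5505²) = 13.0502 for independent samples with unequal variances.
With z* = 1.282, the margin is 1.282 × 13.0502 = 16.7304.
x̄₁ − x̄₂ = 309.4 − 372.5 = -63.1000; the interval is -63.1000 ± 16.7304 = (-79.83, -46.37).

(-79.83, -46.37)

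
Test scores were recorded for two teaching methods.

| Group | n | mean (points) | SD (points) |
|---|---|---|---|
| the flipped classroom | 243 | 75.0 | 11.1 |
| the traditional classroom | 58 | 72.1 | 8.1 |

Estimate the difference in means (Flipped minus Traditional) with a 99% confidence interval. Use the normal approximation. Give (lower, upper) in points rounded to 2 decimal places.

Standard errors of each mean: 11.1/√243 = 0.7121 and 8.1/√58 = 1.0636.
SE(x̄₁ − x̄₂) = √(0.7121² + 1.0636²) = 1.2800 for independent samples with unequal variances.
With z* = 2.576, the margin is 2.576 × 1.2800 = 3.2973.
x̄₁ − x̄₂ = 75.0 − 72.1 = 2.9000; the interval is 2.9000 ± 3.2973 = (-0.40, 6.20).

(-0.40, 6.20)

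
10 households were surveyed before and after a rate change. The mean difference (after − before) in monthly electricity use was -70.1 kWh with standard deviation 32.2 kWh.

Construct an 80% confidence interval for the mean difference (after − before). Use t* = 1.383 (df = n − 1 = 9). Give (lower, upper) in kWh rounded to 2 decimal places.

(-84.18, -56.02)

This is a matched-pairs design, so SE = s_d/√n = 32.2/√10 = 10.1825.
Margin = 1.383 × 10.1825 = 14.0824; the interval is -70.1 ± 14.0824 = (-84.18, -56.02).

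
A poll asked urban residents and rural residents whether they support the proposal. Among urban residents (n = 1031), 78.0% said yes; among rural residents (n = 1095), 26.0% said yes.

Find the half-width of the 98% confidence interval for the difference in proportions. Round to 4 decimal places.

0.0430

The two standard errors are √(0.7800×0.2200/1031) = 0.01290 and √(0.2600×0.7400/1095) = 0.01326.
Because the samples are independent, SE_diff = √(0.01290² + 0.01326²) = 0.01850.
Using z* = 2.326 for 98%, ME = 2.326 × 0.01850 = 0.04303.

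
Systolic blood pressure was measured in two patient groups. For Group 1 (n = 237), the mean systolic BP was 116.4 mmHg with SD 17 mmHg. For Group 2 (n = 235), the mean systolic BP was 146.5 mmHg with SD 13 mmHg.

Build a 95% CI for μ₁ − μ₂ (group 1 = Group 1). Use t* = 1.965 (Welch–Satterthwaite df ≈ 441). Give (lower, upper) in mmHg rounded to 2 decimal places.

(-32.84, -27.36)

Per-group SEs: s₁/√n₁ = 17/√237 = 1.1043, s₂/√n₂ = 13/√235 = 0.8480.
Unpooled SE of the difference: √(1.21947849 + 0.719104) = 1.3923.
Margin of error = t* · SE = 1.965 × 1.3923 = 2.7359.
x̄₁ − x̄₂ = 116.4 − 146.5 = -30.1000.
CI: -30.1000 ± 2.7359 = (-32.84, -27.36).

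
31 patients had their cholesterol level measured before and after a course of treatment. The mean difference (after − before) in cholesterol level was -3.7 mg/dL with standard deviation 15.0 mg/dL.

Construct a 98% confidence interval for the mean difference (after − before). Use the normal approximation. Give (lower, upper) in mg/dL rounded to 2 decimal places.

This is a matched-pairs design, so SE = s_d/√n = 15.0/√31 = 2.6941.
Margin = 2.326 × 2.6941 = 6.2665; the interval is -3.7 ± 6.2665 = (-9.97, 2.57).

(-9.97, 2.57)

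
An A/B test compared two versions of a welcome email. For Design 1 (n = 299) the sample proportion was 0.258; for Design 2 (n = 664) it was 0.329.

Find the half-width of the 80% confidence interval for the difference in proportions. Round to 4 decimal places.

Each SE is √(p̂(1−p̂)/n): √(0.2580·0.7420/299) = 0.02530 and √(0.3290·0.6710/664) = 0.01823.
SE(p̂₁ − p̂₂) = √(SE₁² + SE₂²) = √(0.00064009 + 0.0003323329) = 0.03118, since the two samples are independent.
At 80% confidence z* = 1.282; margin = 1.282 × 0.03118 = 0.03997.

0.0400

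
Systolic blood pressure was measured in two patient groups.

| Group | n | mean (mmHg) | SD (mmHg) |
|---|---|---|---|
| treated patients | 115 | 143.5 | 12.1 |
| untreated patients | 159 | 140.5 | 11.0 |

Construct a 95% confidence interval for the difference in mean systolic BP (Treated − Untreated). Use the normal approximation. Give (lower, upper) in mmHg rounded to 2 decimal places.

SE₁ = s₁/√n₁ = 12.1/√115 = 1.1283; SE₂ = 11.0/√159 = 0.8724.
Independent samples, unequal variances: SE_diff = √(SE₁² + SE₂²) = √(1.27306089 + 0.76108176) = 1.4262.
z* = 1.960, so margin of error = 1.960 × 1.4262 = 2.7954.
Difference in means = 143.5 − 140.5 = 3.0000.
3.0000 ± 2.7954 → (0.20, 5.80).

(0.20, 5.80)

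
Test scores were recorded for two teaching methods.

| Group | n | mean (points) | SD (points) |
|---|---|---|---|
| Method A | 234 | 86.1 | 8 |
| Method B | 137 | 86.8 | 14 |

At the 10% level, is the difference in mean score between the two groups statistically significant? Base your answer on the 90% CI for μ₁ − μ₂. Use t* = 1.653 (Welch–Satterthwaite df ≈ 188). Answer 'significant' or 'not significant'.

not significant

Standard errors of each mean: 8/√234 = 0.5230 and 14/√137 = 1.1961.
SE(x̄₁ − x̄₂) = √(0.5230² + 1.1961²) = 1.3054 for independent samples with unequal variances.
With t* = 1.653, the margin is 1.653 × 1.3054 = 2.1578.
x̄₁ − x̄₂ = 86.1 − 86.8 = -0.7000; the interval is -0.7000 ± 2.1578 = (-2.8578, 1.4578).
The interval (-2.8578, 1.4578) contains 0, so the difference is not significant.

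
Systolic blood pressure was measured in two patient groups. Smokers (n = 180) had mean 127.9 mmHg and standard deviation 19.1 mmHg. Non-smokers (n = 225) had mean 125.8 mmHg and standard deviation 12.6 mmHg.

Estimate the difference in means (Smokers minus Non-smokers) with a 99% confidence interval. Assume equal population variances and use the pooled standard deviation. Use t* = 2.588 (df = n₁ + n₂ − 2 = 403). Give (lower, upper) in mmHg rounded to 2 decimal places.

(-1.99, 6.19)

s_p = √[((n₁−1)s₁² + (n₂−1)s₂²)/(n₁+n₂−2)] = √[(179·19.1² + 224·12.6²)/403] = 15.8203.
SE = 15.8203·√(1/180 + 1/225) = 1.5820.
With t* = 2.588, margin = 2.588 × 1.5820 = 4.0942.
x̄₁ − x̄₂ = 127.9 − 125.8 = 2.1000; interval 2.1000 ± 4.0942 = (-1.99, 6.19).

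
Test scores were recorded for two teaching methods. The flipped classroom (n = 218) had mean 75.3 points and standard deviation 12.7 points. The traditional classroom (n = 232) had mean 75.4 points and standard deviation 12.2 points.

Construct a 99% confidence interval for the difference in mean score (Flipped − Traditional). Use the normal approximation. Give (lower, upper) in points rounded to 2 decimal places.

(-3.13, 2.93)

Standard errors of each mean: 12.7/√218 = 0.8602 and 12.2/√232 = 0.8010.
SE(x̄₁ − x̄₂) = √(0.8602² + 0.8010²) = 1.1754 for independent samples with unequal variances.
With z* = 2.576, the margin is 2.576 × 1.1754 = 3.0278.
x̄₁ − x̄₂ = 75.3 − 75.4 = -0.1000; the interval is -0.1000 ± 3.0278 = (-3.13, 2.93).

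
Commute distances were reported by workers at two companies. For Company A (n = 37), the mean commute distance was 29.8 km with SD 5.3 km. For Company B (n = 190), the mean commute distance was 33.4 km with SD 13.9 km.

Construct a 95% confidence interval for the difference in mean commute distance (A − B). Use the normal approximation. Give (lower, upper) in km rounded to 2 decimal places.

SE₁ = s₁/√n₁ = 5.3/√37 = 0.8713; SE₂ = 13.9/√190 = 1.0084.
Independent samples, unequal variances: SE_diff = √(SE₁² + SE₂²) = √(0.75916369 + 1.01687056) = 1.3327.
z* = 1.960, so margin of error = 1.960 × 1.3327 = 2.6121.
Difference in means = 29.8 − 33.4 = -3.6000.
-3.6000 ± 2.6121 → (-6.21, -0.99).

(-6.21, -0.99)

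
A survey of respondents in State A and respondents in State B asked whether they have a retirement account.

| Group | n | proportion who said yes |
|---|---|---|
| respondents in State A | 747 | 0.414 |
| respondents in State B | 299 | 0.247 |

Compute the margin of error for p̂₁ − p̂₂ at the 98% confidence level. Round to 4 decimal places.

0.0716

The two standard errors are √(0.4140×0.5860/747) = 0.01802 and √(0.2470×0.7530/299) = 0.02494.
Because the samples are independent, SE_diff = √(0.01802² + 0.02494²) = 0.03077.
Using z* = 2.326 for 98%, ME = 2.326 × 0.03077 = 0.07157.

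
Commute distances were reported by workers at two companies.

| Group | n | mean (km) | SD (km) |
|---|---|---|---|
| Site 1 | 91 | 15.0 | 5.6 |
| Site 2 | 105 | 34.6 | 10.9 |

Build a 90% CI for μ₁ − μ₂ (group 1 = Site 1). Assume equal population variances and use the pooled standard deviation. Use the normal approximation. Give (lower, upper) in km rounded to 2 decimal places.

(-21.68, -17.52)

Pooled variance s_p² = [90·5.6² + 104·10.9²] / (91+105−2) = 78.2404, so s_p = 8.8454.
SE_diff = s_p·√(1/n₁ + 1/n₂) = 8.8454·√(1/91 + 1/105) = 1.2669.
z* = 1.645; margin = 1.645 × 1.2669 = 2.0841.
Difference = 15.0 − 34.6 = -19.6000.
-19.6000 ± 2.0841 → (-21.68, -17.52).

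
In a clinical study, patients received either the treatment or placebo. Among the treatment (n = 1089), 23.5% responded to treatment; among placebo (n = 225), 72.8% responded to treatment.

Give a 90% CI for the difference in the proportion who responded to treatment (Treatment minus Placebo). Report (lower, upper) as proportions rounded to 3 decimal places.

Each SE is √(p̂(1−p̂)/n): √(0.2350·0.7650/1089) = 0.01285 and √(0.7280·0.2720/225) = 0.02967.
SE(p̂₁ − p̂₂) = √(SE₁² + SE₂²) = √(0.0001651225 + 0.0008803089) = 0.03233, since the two samples are independent.
At 90% confidence z* = 1.645; margin = 1.645 × 0.03233 = 0.05318.
The difference is 0.2350 − 0.7280 = -0.4930, so the interval is -0.4930 ± 0.05318 = (-0.546, -0.440).

(-0.546, -0.440)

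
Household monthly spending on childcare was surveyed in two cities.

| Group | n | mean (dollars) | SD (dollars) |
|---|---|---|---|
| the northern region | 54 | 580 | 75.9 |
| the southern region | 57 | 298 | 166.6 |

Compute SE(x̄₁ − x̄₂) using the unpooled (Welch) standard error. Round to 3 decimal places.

24.364

SE₁ = s₁/√n₁ = 75.9/√54 = 10.3287; SE₂ = 166.6/√57 = 22.0667.
Independent samples, unequal variances: SE_diff = √(SE₁² + SE₂²) = √(106.68204369 + 486.93924889) = 24.3643.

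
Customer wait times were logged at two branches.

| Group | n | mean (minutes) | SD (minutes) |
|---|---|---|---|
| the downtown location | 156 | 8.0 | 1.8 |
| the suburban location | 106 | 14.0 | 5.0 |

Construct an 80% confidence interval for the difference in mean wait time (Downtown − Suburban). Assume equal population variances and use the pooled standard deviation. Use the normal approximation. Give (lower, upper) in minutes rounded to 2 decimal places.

s_p = √[((n₁−1)s₁² + (n₂−1)s₂²)/(n₁+n₂−2)] = √[(155·1.8² + 105·5.0²)/260] = 3.4681.
SE = 3.4681·√(1/156 + 1/106) = 0.4365.
With z* = 1.282, margin = 1.282 × 0.4365 = 0.5596.
x̄₁ − x̄₂ = 8.0 − 14.0 = -6.0000; interval -6.0000 ± 0.5596 = (-6.56, -5.44).

(-6.56, -5.44)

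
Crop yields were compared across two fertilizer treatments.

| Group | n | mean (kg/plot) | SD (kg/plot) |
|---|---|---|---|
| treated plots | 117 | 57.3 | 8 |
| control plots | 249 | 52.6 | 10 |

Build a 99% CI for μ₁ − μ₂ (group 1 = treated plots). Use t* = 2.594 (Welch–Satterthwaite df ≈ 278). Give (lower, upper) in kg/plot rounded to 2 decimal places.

Standard errors of each mean: 8/√117 = 0.7396 and 10/√249 = 0.6337.
SE(x̄₁ − x̄₂) = √(0.7396² + 0.6337²) = 0.9740 for independent samples with unequal variances.
With t* = 2.594, the margin is 2.594 × 0.9740 = 2.5266.
x̄₁ − x̄₂ = 57.3 − 52.6 = 4.7000; the interval is 4.7000 ± 2.5266 = (2.17, 7.23).

(2.17, 7.23)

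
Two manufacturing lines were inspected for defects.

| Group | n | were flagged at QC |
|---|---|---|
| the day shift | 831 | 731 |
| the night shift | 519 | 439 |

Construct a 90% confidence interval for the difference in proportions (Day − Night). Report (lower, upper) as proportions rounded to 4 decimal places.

p̂₁ = 731/831 = 0.8797 and p̂₂ = 439/519 = 0.8459.
SE₁ = √(p̂₁(1−p̂₁)/n₁) = √(0.8797·0.1203/831) = 0.01128; SE₂ = √(0.8459·0.1541/519) = 0.01585.
Independent samples: SE of the difference = √(SE₁² + SE₂²) = √(0.0001272384 + 0.0002512225) = 0.01945.
z* for 90% confidence is 1.645, so the margin of error is 1.645 × 0.01945 = 0.03200.
Point estimate p̂₁ − p̂₂ = 0.8797 − 0.8459 = 0.0338.
0.0338 ± 0.03200 → (0.0018, 0.0658).

(0.0018, 0.0658)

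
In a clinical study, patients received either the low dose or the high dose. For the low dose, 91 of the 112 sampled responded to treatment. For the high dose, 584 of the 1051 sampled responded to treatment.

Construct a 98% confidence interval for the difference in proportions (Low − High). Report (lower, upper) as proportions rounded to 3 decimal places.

First, p̂₁ = 91/112 = 0.8125; p̂₂ = 584/1051 = 0.5557.
The two standard errors are √(0.8125×0.1875/112) = 0.03688 and √(0.5557×0.4443/1051) = 0.01533.
Because the samples are independent, SE_diff = √(0.03688² + 0.01533²) = 0.03994.
Using z* = 2.326 for 98%, ME = 2.326 × 0.03994 = 0.09290.
p̂₁ − p̂₂ = 0.2568; interval 0.2568 ± 0.09290 gives (0.164, 0.350).

(0.164, 0.350)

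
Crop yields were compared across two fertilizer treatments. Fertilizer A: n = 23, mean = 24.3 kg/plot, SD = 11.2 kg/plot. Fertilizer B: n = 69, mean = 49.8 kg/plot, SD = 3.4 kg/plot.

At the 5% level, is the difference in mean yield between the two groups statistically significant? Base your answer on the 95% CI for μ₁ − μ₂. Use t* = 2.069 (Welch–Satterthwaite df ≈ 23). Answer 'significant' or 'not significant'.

significant

SE₁ = s₁/√n₁ = 11.2/√23 = 2.3354; SE₂ = 3.4/√69 = 0.4093.
Independent samples, unequal variances: SE_diff = √(SE₁² + SE₂²) = √(5.45409316 + 0.16752649) = 2.3710.
t* = 2.069, so margin of error = 2.069 × 2.3710 = 4.9056.
Difference in means = 24.3 − 49.8 = -25.5000.
-25.5000 ± 4.9056 → (-30.4056, -20.5944).
The interval (-30.4056, -20.5944) does not contain 0, so the difference is significant.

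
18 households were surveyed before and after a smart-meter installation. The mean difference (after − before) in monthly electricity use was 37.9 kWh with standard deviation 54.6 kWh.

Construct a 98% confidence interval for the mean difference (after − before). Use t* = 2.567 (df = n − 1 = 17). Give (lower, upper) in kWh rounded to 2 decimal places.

This is a matched-pairs design, so SE = s_d/√n = 54.6/√18 = 12.8693.
Margin = 2.567 × 12.8693 = 33.0355; the interval is 37.9 ± 33.0355 = (4.86, 70.94).

(4.86, 70.94)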